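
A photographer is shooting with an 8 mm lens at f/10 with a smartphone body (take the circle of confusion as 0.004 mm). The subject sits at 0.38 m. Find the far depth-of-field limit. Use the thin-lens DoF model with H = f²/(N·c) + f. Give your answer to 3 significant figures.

495 mm

Hyperfocal distance H = f²/(N·c) + f = 8²/(10 × 0.004) + 8 = 64/0.04 + 8 ≈ 1608.0 mm ≈ 1.608 m.
Far limit Df = s·(H − f)/(H − s) = 380 × (1608.0 − 8) / (1608.0 − 380) = 380 × 1600.0 / 1228.0 ≈ 495.11 mm.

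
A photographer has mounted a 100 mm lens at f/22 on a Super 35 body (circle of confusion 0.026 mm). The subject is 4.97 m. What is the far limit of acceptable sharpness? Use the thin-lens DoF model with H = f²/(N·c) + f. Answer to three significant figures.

Hyperfocal distance H = f²/(N·c) + f = 100²/(22 × 0.026) + 100 = 10000/0.572 + 100 ≈ 17582.5 mm ≈ 17.58 m.
Far limit Df = s·(H − f)/(H − s) = 4970 × (17582.5 − 100) / (17582.5 − 4970) = 4970 × 17482.5 / 12612.5 ≈ 6889.0 mm ≈ 6.89 m.

6.89 m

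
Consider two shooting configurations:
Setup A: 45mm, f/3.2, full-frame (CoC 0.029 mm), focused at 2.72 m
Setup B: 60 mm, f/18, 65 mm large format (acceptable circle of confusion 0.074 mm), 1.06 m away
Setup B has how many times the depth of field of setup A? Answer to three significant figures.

Setup A: H = 45²/(3.2×0.029) + 45 ≈ 21866.1 mm; DoF = Df − Dn = 3100.02 − 2422.97 ≈ 677.05 mm.
Setup B: H = 60²/(18×0.074) + 60 ≈ 2762.7 mm; DoF = Df − Dn = 1682.54 − 773.72 ≈ 908.82 mm.
Ratio = 908.82 / 677.05 ≈ 1.34.

1.34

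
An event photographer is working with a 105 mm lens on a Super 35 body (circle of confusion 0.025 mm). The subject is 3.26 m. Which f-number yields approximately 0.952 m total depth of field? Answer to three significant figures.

f/20

Write h = H − f = f²/(N·c). The thin-lens limits are Dn = s·h/(h + (s−f)) and Df = s·h/(h − (s−f)), so DoF = Df − Dn = 2·s·(s−f)·h / (h² − (s−f)²).
That is a quadratic in h: DoF·h² − 2·s·(s−f)·h − DoF·(s−f)² = 0 ⇒ h = (s−f)·(s + √(s² + DoF²)) / DoF = 3155 × (3260 + √(3260² + 952²)) / 952 = 3155 × (3260 + 3396.16) / 952 ≈ 22059 mm.
Then N = f²/(c·h) = 105² / (0.025 × 22059) = 11025 / 551.48 ≈ 20.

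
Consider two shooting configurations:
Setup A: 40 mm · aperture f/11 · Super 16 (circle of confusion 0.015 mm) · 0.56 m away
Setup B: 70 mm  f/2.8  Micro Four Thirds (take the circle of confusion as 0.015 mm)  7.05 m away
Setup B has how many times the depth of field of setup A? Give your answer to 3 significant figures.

14.1

Setup A: H = 40²/(11×0.015) + 40 ≈ 9737.0 mm; DoF = Df − Dn = 591.732 − 531.498 ≈ 60.234 mm.
Setup B: H = 70²/(2.8×0.015) + 70 ≈ 116736.7 mm; DoF = Df − Dn = 7498.63 − 6652.02 ≈ 846.61 mm.
Ratio = 846.61 / 60.234 ≈ 14.1.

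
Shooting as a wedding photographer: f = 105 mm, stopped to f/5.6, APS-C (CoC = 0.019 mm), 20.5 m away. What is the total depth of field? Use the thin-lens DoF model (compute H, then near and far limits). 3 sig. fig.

Hyperfocal distance H = f²/(N·c) + f = 105²/(5.6 × 0.019) + 105 = 11025/0.1064 + 105 ≈ 103723.4 mm ≈ 103.7 m.
Near limit Dn = s·(H − f)/(H + s − 2f) = 20500 × (103723.4 − 105) / (103723.4 + 20500 − 2 × 105) = 20500 × 103618.4 / 124013.4 ≈ 17128.6 mm.
Far limit Df = s·(H − f)/(H − s) = 20500 × (103723.4 − 105) / (103723.4 − 20500) = 20500 × 103618.4 / 83223.4 ≈ 25523.8 mm.
Depth of field = Df − Dn = 25523.8 − 17128.6 ≈ 8395.2 mm ≈ 8.40 m.

8.40 m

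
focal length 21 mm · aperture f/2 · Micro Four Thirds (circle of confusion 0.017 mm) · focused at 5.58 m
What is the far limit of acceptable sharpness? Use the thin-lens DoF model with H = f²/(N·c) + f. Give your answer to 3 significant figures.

9.77 m

Hyperfocal distance H = f²/(N·c) + f = 21²/(2 × 0.017) + 21 = 441/0.034 + 21 ≈ 12991.6 mm ≈ 12.99 m.
Far limit Df = s·(H − f)/(H − s) = 5580 × (12991.6 − 21) / (12991.6 − 5580) = 5580 × 12970.6 / 7411.6 ≈ 9765.2 mm ≈ 9.77 m.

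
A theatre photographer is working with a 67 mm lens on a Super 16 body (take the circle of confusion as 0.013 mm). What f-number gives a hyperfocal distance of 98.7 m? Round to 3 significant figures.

Rearrange H = f²/(N·c) + f for N: N = f² / ((H − f)·c).
N = 67² / ((98700 − 67) × 0.013) = 4489 / 1282 ≈ 3.50.

f/3.50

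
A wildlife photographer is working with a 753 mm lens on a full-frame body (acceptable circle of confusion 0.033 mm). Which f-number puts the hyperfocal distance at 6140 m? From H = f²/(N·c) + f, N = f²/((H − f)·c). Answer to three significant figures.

f/2.80

Rearrange H = f²/(N·c) + f for N: N = f² / ((H − f)·c).
N = 753² / ((6140000 − 753) × 0.033) = 567009 / 202595 ≈ 2.80.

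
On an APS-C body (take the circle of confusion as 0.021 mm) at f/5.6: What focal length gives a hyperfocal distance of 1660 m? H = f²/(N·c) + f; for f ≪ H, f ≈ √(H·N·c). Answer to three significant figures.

442 mm

From H = f²/(N·c) + f, with f ≪ H: f ≈ √(H·N·c) = √(1660000 × 5.6 × 0.021) = √195216 ≈ 441.8 mm.
The +f correction barely moves this — solving exactly, f² + N·c·f − N·c·H = 0 ⇒ f = (−N·c + √((N·c)² + 4·N·c·H))/2 = (−0.1176 + √780864)/2 ≈ 441.77 mm, so f ≈ 442 mm.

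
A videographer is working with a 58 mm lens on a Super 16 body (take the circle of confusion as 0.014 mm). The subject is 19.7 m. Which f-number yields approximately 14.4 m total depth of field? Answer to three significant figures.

Write h = H − f = f²/(N·c). The thin-lens limits are Dn = s·h/(h + (s−f)) and Df = s·h/(h − (s−f)), so DoF = Df − Dn = 2·s·(s−f)·h / (h² − (s−f)²).
That is a quadratic in h: DoF·h² − 2·s·(s−f)·h − DoF·(s−f)² = 0 ⇒ h = (s−f)·(s + √(s² + DoF²)) / DoF = 19642 × (19700 + √(19700² + 14400²)) / 14400 = 19642 × (19700 + 24401.8) / 14400 ≈ 60156 mm.
Then N = f²/(c·h) = 58² / (0.014 × 60156) = 3364 / 842.19 ≈ 3.99.

f/3.99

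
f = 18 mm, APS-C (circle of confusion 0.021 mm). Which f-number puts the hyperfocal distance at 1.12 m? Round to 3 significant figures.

f/14

Rearrange H = f²/(N·c) + f for N: N = f² / ((H − f)·c).
N = 18² / ((1120 − 18) × 0.021) = 324 / 23.14 ≈ 14.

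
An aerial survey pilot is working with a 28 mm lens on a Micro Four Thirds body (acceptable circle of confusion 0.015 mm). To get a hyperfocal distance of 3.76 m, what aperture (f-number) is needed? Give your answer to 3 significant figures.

f/14

Rearrange H = f²/(N·c) + f for N: N = f² / ((H − f)·c).
N = 28² / ((3760 − 28) × 0.015) = 784 / 55.98 ≈ 14.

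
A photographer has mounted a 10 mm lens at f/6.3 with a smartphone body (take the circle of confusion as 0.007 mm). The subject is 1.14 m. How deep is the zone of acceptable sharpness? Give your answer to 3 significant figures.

1.51 m

Hyperfocal distance H = f²/(N·c) + f = 10²/(6.3 × 0.007) + 10 = 100/0.0441 + 10 ≈ 2277.6 mm ≈ 2.278 m.
Near limit Dn = s·(H − f)/(H + s − 2f) = 1140 × (2277.6 − 10) / (2277.6 + 1140 − 2 × 10) = 1140 × 2267.6 / 3397.6 ≈ 760.8 mm.
Far limit Df = s·(H − f)/(H − s) = 1140 × (2277.6 − 10) / (2277.6 − 1140) = 1140 × 2267.6 / 1137.6 ≈ 2272.4 mm.
Depth of field = Df − Dn = 2272.4 − 760.8 ≈ 1511.6 mm ≈ 1.51 m.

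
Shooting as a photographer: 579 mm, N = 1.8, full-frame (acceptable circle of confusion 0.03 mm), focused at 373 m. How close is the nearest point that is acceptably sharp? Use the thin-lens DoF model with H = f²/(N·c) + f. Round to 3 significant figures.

352 m

Hyperfocal distance H = f²/(N·c) + f = 579²/(1.8 × 0.03) + 579 = 335241/0.054 + 579 ≈ 6208745.7 mm ≈ 6209 m.
Near limit Dn = s·(H − f)/(H + s − 2f) = 373000 × (6208745.7 − 579) / (6208745.7 + 373000 − 2 × 579) = 373000 × 6208166.7 / 6580587.7 ≈ 351890 mm ≈ 352 m.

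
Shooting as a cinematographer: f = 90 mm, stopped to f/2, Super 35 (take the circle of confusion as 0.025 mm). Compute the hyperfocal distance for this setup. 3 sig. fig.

Hyperfocal distance H = f²/(N·c) + f = 90²/(2 × 0.025) + 90 = 8100/0.05 + 90 ≈ 162090.0 mm ≈ 162 m.

162 m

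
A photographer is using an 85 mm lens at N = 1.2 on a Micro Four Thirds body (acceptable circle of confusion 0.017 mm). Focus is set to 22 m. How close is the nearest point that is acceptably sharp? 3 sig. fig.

20.7 m

Hyperfocal distance H = f²/(N·c) + f = 85²/(1.2 × 0.017) + 85 = 7225/0.0204 + 85 ≈ 354251.7 mm ≈ 354.3 m.
Near limit Dn = s·(H − f)/(H + s − 2f) = 22000 × (354251.7 − 85) / (354251.7 + 22000 − 2 × 85) = 22000 × 354166.7 / 376081.7 ≈ 20718 mm ≈ 20.7 m.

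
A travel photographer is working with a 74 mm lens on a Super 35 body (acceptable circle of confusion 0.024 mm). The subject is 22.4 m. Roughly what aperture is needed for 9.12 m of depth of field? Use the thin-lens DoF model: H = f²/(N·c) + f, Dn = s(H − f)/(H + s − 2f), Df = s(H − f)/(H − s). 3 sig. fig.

Write h = H − f = f²/(N·c). The thin-lens limits are Dn = s·h/(h + (s−f)) and Df = s·h/(h − (s−f)), so DoF = Df − Dn = 2·s·(s−f)·h / (h² − (s−f)²).
That is a quadratic in h: DoF·h² − 2·s·(s−f)·h − DoF·(s−f)² = 0 ⇒ h = (s−f)·(s + √(s² + DoF²)) / DoF = 22326 × (22400 + √(22400² + 9120²)) / 9120 = 22326 × (22400 + 24185.4) / 9120 ≈ 114042 mm.
Then N = f²/(c·h) = 74² / (0.024 × 114042) = 5476 / 2737.0 ≈ 2.00.

f/2.00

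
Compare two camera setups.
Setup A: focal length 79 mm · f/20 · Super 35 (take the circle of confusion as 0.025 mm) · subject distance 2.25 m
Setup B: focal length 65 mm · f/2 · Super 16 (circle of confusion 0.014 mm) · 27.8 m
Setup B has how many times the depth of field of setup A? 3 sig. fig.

Setup A: H = 79²/(20×0.025) + 79 ≈ 12561.0 mm; DoF = Df − Dn = 2723.74 − 1916.64 ≈ 807.10 mm.
Setup B: H = 65²/(2×0.014) + 65 ≈ 150957.9 mm; DoF = Df − Dn = 34061 − 23484 ≈ 10577 mm.
Ratio = 10577 / 807.10 ≈ 13.1.

13.1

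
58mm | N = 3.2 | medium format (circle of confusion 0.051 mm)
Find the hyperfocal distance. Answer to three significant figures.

Hyperfocal distance H = f²/(N·c) + f = 58²/(3.2 × 0.051) + 58 = 3364/0.1632 + 58 ≈ 20670.7 mm ≈ 20.7 m.

20.7 m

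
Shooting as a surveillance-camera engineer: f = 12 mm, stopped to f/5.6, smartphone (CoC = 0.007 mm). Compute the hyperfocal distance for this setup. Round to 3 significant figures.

Hyperfocal distance H = f²/(N·c) + f = 12²/(5.6 × 0.007) + 12 = 144/0.0392 + 12 ≈ 3685.5 mm ≈ 3.69 m.

3.69 m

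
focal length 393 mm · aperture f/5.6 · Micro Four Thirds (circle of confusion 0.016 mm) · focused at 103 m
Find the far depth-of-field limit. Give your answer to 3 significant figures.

Hyperfocal distance H = f²/(N·c) + f = 393²/(5.6 × 0.016) + 393 = 154449/0.0896 + 393 ≈ 1724154.2 mm ≈ 1724 m.
Far limit Df = s·(H − f)/(H − s) = 103000 × (1724154.2 − 393) / (1724154.2 − 103000) = 103000 × 1723761.2 / 1621154.2 ≈ 109519 mm ≈ 110 m.

110 m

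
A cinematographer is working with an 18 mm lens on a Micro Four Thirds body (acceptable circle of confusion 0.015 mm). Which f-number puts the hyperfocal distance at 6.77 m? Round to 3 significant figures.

Rearrange H = f²/(N·c) + f for N: N = f² / ((H − f)·c).
N = 18² / ((6770 − 18) × 0.015) = 324 / 101.3 ≈ 3.20.

f/3.20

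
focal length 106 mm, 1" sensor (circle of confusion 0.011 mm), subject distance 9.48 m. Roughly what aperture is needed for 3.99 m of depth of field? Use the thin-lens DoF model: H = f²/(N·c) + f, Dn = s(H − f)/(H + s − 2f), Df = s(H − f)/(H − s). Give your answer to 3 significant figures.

f/22

Write h = H − f = f²/(N·c). The thin-lens limits are Dn = s·h/(h + (s−f)) and Df = s·h/(h − (s−f)), so DoF = Df − Dn = 2·s·(s−f)·h / (h² − (s−f)²).
That is a quadratic in h: DoF·h² − 2·s·(s−f)·h − DoF·(s−f)² = 0 ⇒ h = (s−f)·(s + √(s² + DoF²)) / DoF = 9374 × (9480 + √(9480² + 3990²)) / 3990 = 9374 × (9480 + 10285.5) / 3990 ≈ 46436 mm.
Then N = f²/(c·h) = 106² / (0.011 × 46436) = 11236 / 510.80 ≈ 22.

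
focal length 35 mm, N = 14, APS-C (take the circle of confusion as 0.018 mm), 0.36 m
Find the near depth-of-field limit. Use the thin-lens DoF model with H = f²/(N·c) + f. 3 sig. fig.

337 mm

Hyperfocal distance H = f²/(N·c) + f = 35²/(14 × 0.018) + 35 = 1225/0.252 + 35 ≈ 4896.1 mm ≈ 4.896 m.
Near limit Dn = s·(H − f)/(H + s − 2f) = 360 × (4896.1 − 35) / (4896.1 + 360 − 2 × 35) = 360 × 4861.1 / 5186.1 ≈ 337.44 mm.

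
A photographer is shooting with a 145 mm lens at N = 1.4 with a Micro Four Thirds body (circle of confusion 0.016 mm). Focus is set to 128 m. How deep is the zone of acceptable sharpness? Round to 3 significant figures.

Hyperfocal distance H = f²/(N·c) + f = 145²/(1.4 × 0.016) + 145 = 21025/0.0224 + 145 ≈ 938761.1 mm ≈ 938.8 m.
Near limit Dn = s·(H − f)/(H + s − 2f) = 128000 × (938761.1 − 145) / (938761.1 + 128000 − 2 × 145) = 128000 × 938616.1 / 1066471.1 ≈ 112655 mm.
Far limit Df = s·(H − f)/(H − s) = 128000 × (938761.1 − 145) / (938761.1 − 128000) = 128000 × 938616.1 / 810761.1 ≈ 148185 mm.
Depth of field = Df − Dn = 148185 − 112655 ≈ 35530 mm ≈ 35.5 m.

35.5 m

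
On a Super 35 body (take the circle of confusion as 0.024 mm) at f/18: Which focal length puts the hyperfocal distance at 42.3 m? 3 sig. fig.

From H = f²/(N·c) + f, with f ≪ H: f ≈ √(H·N·c) = √(42300 × 18 × 0.024) = √18274 ≈ 135.2 mm.
The +f correction barely moves this — solving exactly, f² + N·c·f − N·c·H = 0 ⇒ f = (−N·c + √((N·c)² + 4·N·c·H))/2 = (−0.432 + √73095)/2 ≈ 134.96 mm, so f ≈ 135 mm.

135 mm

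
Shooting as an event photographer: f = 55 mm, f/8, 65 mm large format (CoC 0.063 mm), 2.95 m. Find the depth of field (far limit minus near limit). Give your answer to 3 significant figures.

3.71 m

Hyperfocal distance H = f²/(N·c) + f = 55²/(8 × 0.063) + 55 = 3025/0.504 + 55 ≈ 6057.0 mm ≈ 6.057 m.
Near limit Dn = s·(H − f)/(H + s − 2f) = 2950 × (6057.0 − 55) / (6057.0 + 2950 − 2 × 55) = 2950 × 6002.0 / 8897.0 ≈ 1990.1 mm.
Far limit Df = s·(H − f)/(H − s) = 2950 × (6057.0 − 55) / (6057.0 − 2950) = 2950 × 6002.0 / 3107.0 ≈ 5698.7 mm.
Depth of field = Df − Dn = 5698.7 − 1990.1 ≈ 3708.6 mm ≈ 3.71 m.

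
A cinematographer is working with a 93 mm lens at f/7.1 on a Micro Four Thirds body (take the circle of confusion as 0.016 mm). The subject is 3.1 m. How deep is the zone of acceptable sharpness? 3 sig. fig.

Hyperfocal distance H = f²/(N·c) + f = 93²/(7.1 × 0.016) + 93 = 8649/0.1136 + 93 ≈ 76228.6 mm ≈ 76.23 m.
Near limit Dn = s·(H − f)/(H + s − 2f) = 3100 × (76228.6 − 93) / (76228.6 + 3100 − 2 × 93) = 3100 × 76135.6 / 79142.6 ≈ 2982.22 mm.
Far limit Df = s·(H − f)/(H − s) = 3100 × (76228.6 − 93) / (76228.6 − 3100) = 3100 × 76135.6 / 73128.6 ≈ 3227.47 mm.
Depth of field = Df − Dn = 3227.47 − 2982.22 ≈ 245.25 mm.

245 mm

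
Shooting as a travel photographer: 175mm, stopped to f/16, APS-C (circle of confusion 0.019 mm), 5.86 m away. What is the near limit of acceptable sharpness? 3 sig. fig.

5.55 m

Hyperfocal distance H = f²/(N·c) + f = 175²/(16 × 0.019) + 175 = 30625/0.304 + 175 ≈ 100915.1 mm ≈ 100.9 m.
Near limit Dn = s·(H − f)/(H + s − 2f) = 5860 × (100915.1 − 175) / (100915.1 + 5860 − 2 × 175) = 5860 × 100740.1 / 106425.1 ≈ 5547.0 mm ≈ 5.55 m.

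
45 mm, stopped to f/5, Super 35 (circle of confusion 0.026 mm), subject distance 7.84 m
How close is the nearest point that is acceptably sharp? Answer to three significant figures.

Hyperfocal distance H = f²/(N·c) + f = 45²/(5 × 0.026) + 45 = 2025/0.13 + 45 ≈ 15621.9 mm ≈ 15.62 m.
Near limit Dn = s·(H − f)/(H + s − 2f) = 7840 × (15621.9 − 45) / (15621.9 + 7840 − 2 × 45) = 7840 × 15576.9 / 23371.9 ≈ 5225.2 mm ≈ 5.23 m.

5.23 m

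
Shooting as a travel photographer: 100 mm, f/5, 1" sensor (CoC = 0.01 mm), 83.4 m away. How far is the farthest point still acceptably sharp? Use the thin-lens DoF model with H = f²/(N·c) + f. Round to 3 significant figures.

143 m

Hyperfocal distance H = f²/(N·c) + f = 100²/(5 × 0.01) + 100 = 10000/0.05 + 100 ≈ 200100.0 mm ≈ 200.1 m.
Far limit Df = s·(H − f)/(H − s) = 83400 × (200100.0 − 100) / (200100.0 − 83400) = 83400 × 200000.0 / 116700.0 ≈ 142931 mm ≈ 143 m.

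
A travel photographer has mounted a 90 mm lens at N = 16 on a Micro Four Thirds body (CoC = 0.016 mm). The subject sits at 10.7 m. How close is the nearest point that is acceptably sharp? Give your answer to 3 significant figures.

8.01 m

Hyperfocal distance H = f²/(N·c) + f = 90²/(16 × 0.016) + 90 = 8100/0.256 + 90 ≈ 31730.6 mm ≈ 31.73 m.
Near limit Dn = s·(H − f)/(H + s − 2f) = 10700 × (31730.6 − 90) / (31730.6 + 10700 − 2 × 90) = 10700 × 31640.6 / 42250.6 ≈ 8013.0 mm ≈ 8.01 m.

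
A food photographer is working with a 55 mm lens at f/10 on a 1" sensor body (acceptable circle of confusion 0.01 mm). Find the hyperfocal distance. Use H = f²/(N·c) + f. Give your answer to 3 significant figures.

30.3 m

Hyperfocal distance H = f²/(N·c) + f = 55²/(10 × 0.01) + 55 = 3025/0.1 + 55 ≈ 30305.0 mm ≈ 30.3 m.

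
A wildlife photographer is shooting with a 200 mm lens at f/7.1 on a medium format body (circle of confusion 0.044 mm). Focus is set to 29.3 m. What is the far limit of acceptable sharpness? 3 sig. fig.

Hyperfocal distance H = f²/(N·c) + f = 200²/(7.1 × 0.044) + 200 = 40000/0.3124 + 200 ≈ 128241.0 mm ≈ 128.2 m.
Far limit Df = s·(H − f)/(H − s) = 29300 × (128241.0 − 200) / (128241.0 − 29300) = 29300 × 128041.0 / 98941.0 ≈ 37918 mm ≈ 37.9 m.

37.9 m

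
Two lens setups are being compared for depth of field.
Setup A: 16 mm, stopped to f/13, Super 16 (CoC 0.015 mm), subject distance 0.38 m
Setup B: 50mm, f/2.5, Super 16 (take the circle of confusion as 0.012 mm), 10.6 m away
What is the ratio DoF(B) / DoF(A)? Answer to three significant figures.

Setup A: H = 16²/(13×0.015) + 16 ≈ 1328.8 mm; DoF = Df − Dn = 525.78 − 297.51 ≈ 228.27 mm.
Setup B: H = 50²/(2.5×0.012) + 50 ≈ 83383.3 mm; DoF = Df − Dn = 12136.5 − 9408.8 ≈ 2727.7 mm.
Ratio = 2727.7 / 228.27 ≈ 11.9.

11.9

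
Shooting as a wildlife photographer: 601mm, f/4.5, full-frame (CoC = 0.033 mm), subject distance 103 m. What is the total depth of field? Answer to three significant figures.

Hyperfocal distance H = f²/(N·c) + f = 601²/(4.5 × 0.033) + 601 = 361201/0.1485 + 601 ≈ 2432931.0 mm ≈ 2433 m.
Near limit Dn = s·(H − f)/(H + s − 2f) = 103000 × (2432931.0 − 601) / (2432931.0 + 103000 − 2 × 601) = 103000 × 2432330.0 / 2534729.0 ≈ 98839.0 mm.
Far limit Df = s·(H − f)/(H − s) = 103000 × (2432931.0 − 601) / (2432931.0 − 103000) = 103000 × 2432330.0 / 2329931.0 ≈ 107526.8 mm.
Depth of field = Df − Dn = 107526.8 − 98839.0 ≈ 8687.8 mm ≈ 8.69 m.

8.69 m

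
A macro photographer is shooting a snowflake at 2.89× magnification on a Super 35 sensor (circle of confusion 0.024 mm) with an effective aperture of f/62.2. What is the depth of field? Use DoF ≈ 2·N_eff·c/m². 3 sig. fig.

At magnification m, DoF ≈ 2·N_eff·c/m² = 2 × 62.2 × 0.024 / 2.89² = 2.986 / 8.352 ≈ 0.357 mm.

0.357 mm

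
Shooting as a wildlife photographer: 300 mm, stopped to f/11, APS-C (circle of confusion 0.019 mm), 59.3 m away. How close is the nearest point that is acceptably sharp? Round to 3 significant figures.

Hyperfocal distance H = f²/(N·c) + f = 300²/(11 × 0.019) + 300 = 90000/0.209 + 300 ≈ 430922.0 mm ≈ 430.9 m.
Near limit Dn = s·(H − f)/(H + s − 2f) = 59300 × (430922.0 − 300) / (430922.0 + 59300 − 2 × 300) = 59300 × 430622.0 / 489622.0 ≈ 52154 mm ≈ 52.2 m.

52.2 m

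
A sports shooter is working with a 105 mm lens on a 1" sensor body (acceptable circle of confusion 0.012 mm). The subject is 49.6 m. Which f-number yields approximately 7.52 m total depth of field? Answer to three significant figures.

f/1.40

Write h = H − f = f²/(N·c). The thin-lens limits are Dn = s·h/(h + (s−f)) and Df = s·h/(h − (s−f)), so DoF = Df − Dn = 2·s·(s−f)·h / (h² − (s−f)²).
That is a quadratic in h: DoF·h² − 2·s·(s−f)·h − DoF·(s−f)² = 0 ⇒ h = (s−f)·(s + √(s² + DoF²)) / DoF = 49495 × (49600 + √(49600² + 7520²)) / 7520 = 49495 × (49600 + 50166.8) / 7520 ≈ 656643 mm.
Then N = f²/(c·h) = 105² / (0.012 × 656643) = 11025 / 7879.7 ≈ 1.40.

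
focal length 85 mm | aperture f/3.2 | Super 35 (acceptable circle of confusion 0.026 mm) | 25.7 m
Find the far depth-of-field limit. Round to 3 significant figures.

Hyperfocal distance H = f²/(N·c) + f = 85²/(3.2 × 0.026) + 85 = 7225/0.0832 + 85 ≈ 86923.9 mm ≈ 86.92 m.
Far limit Df = s·(H − f)/(H − s) = 25700 × (86923.9 − 85) / (86923.9 − 25700) = 25700 × 86838.9 / 61223.9 ≈ 36452 mm ≈ 36.5 m.

36.5 m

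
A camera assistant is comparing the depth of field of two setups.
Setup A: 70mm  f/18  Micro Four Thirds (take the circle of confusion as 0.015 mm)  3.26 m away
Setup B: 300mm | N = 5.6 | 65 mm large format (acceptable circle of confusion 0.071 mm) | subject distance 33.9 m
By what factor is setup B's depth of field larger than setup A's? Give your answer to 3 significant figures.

8.70

Setup A: H = 70²/(18×0.015) + 70 ≈ 18218.1 mm; DoF = Df − Dn = 3955.2 − 2772.6 ≈ 1182.6 mm.
Setup B: H = 300²/(5.6×0.071) + 300 ≈ 226658.1 mm; DoF = Df − Dn = 39809 − 29518 ≈ 10291 mm.
Ratio = 10291 / 1182.6 ≈ 8.70.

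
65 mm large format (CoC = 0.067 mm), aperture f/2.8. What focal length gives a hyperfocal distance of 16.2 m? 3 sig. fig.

55.0 mm

From H = f²/(N·c) + f, with f ≪ H: f ≈ √(H·N·c) = √(16200 × 2.8 × 0.067) = √3039.1 ≈ 55.13 mm.
Exact: f² + N·c·f − N·c·H = 0 ⇒ f = (−N·c + √((N·c)² + 4·N·c·H))/2 = (−0.1876 + √12157)/2 ≈ 55.034 mm ≈ 55.0 mm.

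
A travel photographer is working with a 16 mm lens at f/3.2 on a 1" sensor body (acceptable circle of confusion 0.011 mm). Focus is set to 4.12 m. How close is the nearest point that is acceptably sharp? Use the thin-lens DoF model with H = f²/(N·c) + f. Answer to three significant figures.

Hyperfocal distance H = f²/(N·c) + f = 16²/(3.2 × 0.011) + 16 = 256/0.0352 + 16 ≈ 7288.7 mm ≈ 7.289 m.
Near limit Dn = s·(H − f)/(H + s − 2f) = 4120 × (7288.7 − 16) / (7288.7 + 4120 − 2 × 16) = 4120 × 7272.7 / 11376.7 ≈ 2633.8 mm ≈ 2.63 m.

2.63 m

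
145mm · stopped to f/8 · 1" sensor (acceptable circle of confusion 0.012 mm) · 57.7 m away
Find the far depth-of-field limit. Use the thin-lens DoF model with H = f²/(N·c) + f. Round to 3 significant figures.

Hyperfocal distance H = f²/(N·c) + f = 145²/(8 × 0.012) + 145 = 21025/0.096 + 145 ≈ 219155.4 mm ≈ 219.2 m.
Far limit Df = s·(H − f)/(H − s) = 57700 × (219155.4 − 145) / (219155.4 − 57700) = 57700 × 219010.4 / 161455.4 ≈ 78269 mm ≈ 78.3 m.

78.3 m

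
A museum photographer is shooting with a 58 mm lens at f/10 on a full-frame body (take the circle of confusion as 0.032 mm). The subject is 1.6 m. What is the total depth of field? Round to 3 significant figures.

480 mm

Hyperfocal distance H = f²/(N·c) + f = 58²/(10 × 0.032) + 58 = 3364/0.32 + 58 ≈ 10570.5 mm ≈ 10.57 m.
Near limit Dn = s·(H − f)/(H + s − 2f) = 1600 × (10570.5 − 58) / (10570.5 + 1600 − 2 × 58) = 1600 × 10512.5 / 12054.5 ≈ 1395.33 mm.
Far limit Df = s·(H − f)/(H − s) = 1600 × (10570.5 − 58) / (10570.5 − 1600) = 1600 × 10512.5 / 8970.5 ≈ 1875.03 mm.
Depth of field = Df − Dn = 1875.03 − 1395.33 ≈ 479.70 mm.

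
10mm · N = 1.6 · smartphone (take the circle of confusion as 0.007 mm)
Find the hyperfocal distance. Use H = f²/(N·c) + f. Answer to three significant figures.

8.94 m

Hyperfocal distance H = f²/(N·c) + f = 10²/(1.6 × 0.007) + 10 = 100/0.0112 + 10 ≈ 8938.6 mm ≈ 8.94 m.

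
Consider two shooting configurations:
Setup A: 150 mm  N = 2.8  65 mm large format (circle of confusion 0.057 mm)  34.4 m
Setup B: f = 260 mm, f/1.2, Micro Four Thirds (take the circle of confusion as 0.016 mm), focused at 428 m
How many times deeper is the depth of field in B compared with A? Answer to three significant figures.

Setup A: H = 150²/(2.8×0.057) + 150 ≈ 141127.4 mm; DoF = Df − Dn = 45439 − 27676 ≈ 17763 mm.
Setup B: H = 260²/(1.2×0.016) + 260 ≈ 3521093.3 mm; DoF = Df − Dn = 487188 − 381636 ≈ 105552 mm.
Ratio = 105552 / 17763 ≈ 5.94.

5.94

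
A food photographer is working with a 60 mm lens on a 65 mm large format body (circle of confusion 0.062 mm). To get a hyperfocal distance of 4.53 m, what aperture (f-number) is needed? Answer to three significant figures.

f/13

Rearrange H = f²/(N·c) + f for N: N = f² / ((H − f)·c).
N = 60² / ((4530 − 60) × 0.062) = 3600 / 277.1 ≈ 13.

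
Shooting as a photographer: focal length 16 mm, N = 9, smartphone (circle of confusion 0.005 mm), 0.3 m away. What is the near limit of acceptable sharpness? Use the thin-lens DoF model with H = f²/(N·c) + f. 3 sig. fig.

286 mm

Hyperfocal distance H = f²/(N·c) + f = 16²/(9 × 0.005) + 16 = 256/0.045 + 16 ≈ 5704.9 mm ≈ 5.705 m.
Near limit Dn = s·(H − f)/(H + s − 2f) = 300 × (5704.9 − 16) / (5704.9 + 300 − 2 × 16) = 300 × 5688.9 / 5972.9 ≈ 285.74 mm.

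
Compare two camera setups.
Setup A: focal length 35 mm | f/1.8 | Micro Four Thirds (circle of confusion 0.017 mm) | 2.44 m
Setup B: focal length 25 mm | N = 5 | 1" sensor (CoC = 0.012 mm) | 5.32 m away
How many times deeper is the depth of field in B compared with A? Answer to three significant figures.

24.8

Setup A: H = 35²/(1.8×0.017) + 35 ≈ 40067.7 mm; DoF = Df − Dn = 2595.95 − 2301.72 ≈ 294.23 mm.
Setup B: H = 25²/(5×0.012) + 25 ≈ 10441.7 mm; DoF = Df − Dn = 10820.0 − 3527.1 ≈ 7292.9 mm.
Ratio = 7292.9 / 294.23 ≈ 24.8.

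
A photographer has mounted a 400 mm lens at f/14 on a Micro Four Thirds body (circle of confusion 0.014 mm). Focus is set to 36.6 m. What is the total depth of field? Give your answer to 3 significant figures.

Hyperfocal distance H = f²/(N·c) + f = 400²/(14 × 0.014) + 400 = 160000/0.196 + 400 ≈ 816726.5 mm ≈ 816.7 m.
Near limit Dn = s·(H − f)/(H + s − 2f) = 36600 × (816726.5 − 400) / (816726.5 + 36600 − 2 × 400) = 36600 × 816326.5 / 852526.5 ≈ 35045.9 mm.
Far limit Df = s·(H − f)/(H − s) = 36600 × (816726.5 − 400) / (816726.5 − 36600) = 36600 × 816326.5 / 780126.5 ≈ 38298.3 mm.
Depth of field = Df − Dn = 38298.3 − 35045.9 ≈ 3252.4 mm ≈ 3.25 m.

3.25 m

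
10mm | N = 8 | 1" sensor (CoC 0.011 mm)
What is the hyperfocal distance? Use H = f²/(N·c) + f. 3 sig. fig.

1.15 m

Hyperfocal distance H = f²/(N·c) + f = 10²/(8 × 0.011) + 10 = 100/0.088 + 10 ≈ 1146.4 mm ≈ 1.15 m.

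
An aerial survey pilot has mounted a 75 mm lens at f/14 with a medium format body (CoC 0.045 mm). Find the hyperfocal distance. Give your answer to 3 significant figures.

9.00 m

Hyperfocal distance H = f²/(N·c) + f = 75²/(14 × 0.045) + 75 = 5625/0.63 + 75 ≈ 9003.6 mm ≈ 9.00 m.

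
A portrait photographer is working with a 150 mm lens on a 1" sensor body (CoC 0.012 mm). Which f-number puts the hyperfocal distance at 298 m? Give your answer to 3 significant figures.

f/6.30

Rearrange H = f²/(N·c) + f for N: N = f² / ((H − f)·c).
N = 150² / ((298000 − 150) × 0.012) = 22500 / 3574 ≈ 6.30.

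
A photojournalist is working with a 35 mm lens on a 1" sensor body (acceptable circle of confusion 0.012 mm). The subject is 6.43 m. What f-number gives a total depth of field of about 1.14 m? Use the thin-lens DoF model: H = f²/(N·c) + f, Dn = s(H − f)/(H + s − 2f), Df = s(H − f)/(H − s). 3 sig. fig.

Write h = H − f = f²/(N·c). The thin-lens limits are Dn = s·h/(h + (s−f)) and Df = s·h/(h − (s−f)), so DoF = Df − Dn = 2·s·(s−f)·h / (h² − (s−f)²).
That is a quadratic in h: DoF·h² − 2·s·(s−f)·h − DoF·(s−f)² = 0 ⇒ h = (s−f)·(s + √(s² + DoF²)) / DoF = 6395 × (6430 + √(6430² + 1140²)) / 1140 = 6395 × (6430 + 6530.28) / 1140 ≈ 72703 mm.
Then N = f²/(c·h) = 35² / (0.012 × 72703) = 1225 / 872.43 ≈ 1.40.

f/1.40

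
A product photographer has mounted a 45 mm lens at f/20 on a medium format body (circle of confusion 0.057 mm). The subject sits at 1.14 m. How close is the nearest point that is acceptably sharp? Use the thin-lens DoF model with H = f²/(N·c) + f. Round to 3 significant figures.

Hyperfocal distance H = f²/(N·c) + f = 45²/(20 × 0.057) + 45 = 2025/1.14 + 45 ≈ 1821.3 mm ≈ 1.821 m.
Near limit Dn = s·(H − f)/(H + s − 2f) = 1140 × (1821.3 − 45) / (1821.3 + 1140 − 2 × 45) = 1140 × 1776.3 / 2871.3 ≈ 705.25 mm ≈ 0.705 m.

0.705 m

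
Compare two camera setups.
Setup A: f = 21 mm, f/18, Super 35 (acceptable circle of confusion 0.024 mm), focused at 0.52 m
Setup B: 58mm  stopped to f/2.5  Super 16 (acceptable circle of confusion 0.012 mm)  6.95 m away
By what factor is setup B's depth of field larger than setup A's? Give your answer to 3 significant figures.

Setup A: H = 21²/(18×0.024) + 21 ≈ 1041.8 mm; DoF = Df − Dn = 1017.25 − 349.27 ≈ 667.98 mm.
Setup B: H = 58²/(2.5×0.012) + 58 ≈ 112191.3 mm; DoF = Df − Dn = 7405.14 − 6547.57 ≈ 857.57 mm.
Ratio = 857.57 / 667.98 ≈ 1.28.

1.28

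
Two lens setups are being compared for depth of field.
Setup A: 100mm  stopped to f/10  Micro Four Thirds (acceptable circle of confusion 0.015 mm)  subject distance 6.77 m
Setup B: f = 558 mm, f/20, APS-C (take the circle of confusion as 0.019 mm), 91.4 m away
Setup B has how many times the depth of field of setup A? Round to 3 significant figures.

15.0

Setup A: H = 100²/(10×0.015) + 100 ≈ 66766.7 mm; DoF = Df − Dn = 7522.6 − 6154.3 ≈ 1368.3 mm.
Setup B: H = 558²/(20×0.019) + 558 ≈ 819936.9 mm; DoF = Df − Dn = 102797 − 82278 ≈ 20519 mm.
Ratio = 20519 / 1368.3 ≈ 15.0.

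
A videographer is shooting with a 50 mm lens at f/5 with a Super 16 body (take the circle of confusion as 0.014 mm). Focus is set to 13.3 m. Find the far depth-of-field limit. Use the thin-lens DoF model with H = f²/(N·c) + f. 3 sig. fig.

21.1 m

Hyperfocal distance H = f²/(N·c) + f = 50²/(5 × 0.014) + 50 = 2500/0.07 + 50 ≈ 35764.3 mm ≈ 35.76 m.
Far limit Df = s·(H − f)/(H − s) = 13300 × (35764.3 − 50) / (35764.3 − 13300) = 13300 × 35714.3 / 22464.3 ≈ 21145 mm ≈ 21.1 m.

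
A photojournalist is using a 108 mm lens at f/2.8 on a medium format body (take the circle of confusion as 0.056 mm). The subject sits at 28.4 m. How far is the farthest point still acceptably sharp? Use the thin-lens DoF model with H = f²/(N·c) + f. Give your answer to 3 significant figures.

Hyperfocal distance H = f²/(N·c) + f = 108²/(2.8 × 0.056) + 108 = 11664/0.1568 + 108 ≈ 74495.8 mm ≈ 74.50 m.
Far limit Df = s·(H − f)/(H − s) = 28400 × (74495.8 − 108) / (74495.8 − 28400) = 28400 × 74387.8 / 46095.8 ≈ 45831 mm ≈ 45.8 m.

45.8 m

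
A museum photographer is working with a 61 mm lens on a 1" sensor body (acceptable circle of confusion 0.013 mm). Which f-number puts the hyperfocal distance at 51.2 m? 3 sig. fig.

Rearrange H = f²/(N·c) + f for N: N = f² / ((H − f)·c).
N = 61² / ((51200 − 61) × 0.013) = 3721 / 664.8 ≈ 5.60.

f/5.60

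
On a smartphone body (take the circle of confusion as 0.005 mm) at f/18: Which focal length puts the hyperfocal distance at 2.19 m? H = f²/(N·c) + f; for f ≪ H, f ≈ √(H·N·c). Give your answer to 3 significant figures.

14.0 mm

From H = f²/(N·c) + f, with f ≪ H: f ≈ √(H·N·c) = √(2190 × 18 × 0.005) = √197.10 ≈ 14.04 mm.
The +f correction barely moves this — solving exactly, f² + N·c·f − N·c·H = 0 ⇒ f = (−N·c + √((N·c)² + 4·N·c·H))/2 = (−0.09 + √788.41)/2 ≈ 13.994 mm, so f ≈ 14.0 mm.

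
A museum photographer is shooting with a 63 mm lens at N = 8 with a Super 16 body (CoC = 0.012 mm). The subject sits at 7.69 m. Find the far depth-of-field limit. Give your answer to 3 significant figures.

9.43 m

Hyperfocal distance H = f²/(N·c) + f = 63²/(8 × 0.012) + 63 = 3969/0.096 + 63 ≈ 41406.8 mm ≈ 41.41 m.
Far limit Df = s·(H − f)/(H − s) = 7690 × (41406.8 − 63) / (41406.8 − 7690) = 7690 × 41343.8 / 33716.8 ≈ 9429.5 mm ≈ 9.43 m.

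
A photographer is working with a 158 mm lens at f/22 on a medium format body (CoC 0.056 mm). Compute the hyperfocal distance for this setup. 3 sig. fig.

Hyperfocal distance H = f²/(N·c) + f = 158²/(22 × 0.056) + 158 = 24964/1.232 + 158 ≈ 20421.0 mm ≈ 20.4 m.

20.4 m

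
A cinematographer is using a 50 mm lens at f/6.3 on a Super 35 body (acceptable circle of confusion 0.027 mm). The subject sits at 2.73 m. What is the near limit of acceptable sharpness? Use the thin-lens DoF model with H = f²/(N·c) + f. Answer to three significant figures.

2.31 m

Hyperfocal distance H = f²/(N·c) + f = 50²/(6.3 × 0.027) + 50 = 2500/0.1701 + 50 ≈ 14747.2 mm ≈ 14.75 m.
Near limit Dn = s·(H − f)/(H + s − 2f) = 2730 × (14747.2 − 50) / (14747.2 + 2730 − 2 × 50) = 2730 × 14697.2 / 17377.2 ≈ 2309.0 mm ≈ 2.31 m.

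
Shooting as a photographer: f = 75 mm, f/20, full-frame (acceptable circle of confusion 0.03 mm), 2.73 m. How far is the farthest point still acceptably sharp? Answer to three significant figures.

3.81 m

Hyperfocal distance H = f²/(N·c) + f = 75²/(20 × 0.03) + 75 = 5625/0.6 + 75 ≈ 9450.0 mm ≈ 9.450 m.
Far limit Df = s·(H − f)/(H − s) = 2730 × (9450.0 − 75) / (9450.0 − 2730) = 2730 × 9375.0 / 6720.0 ≈ 3808.6 mm ≈ 3.81 m.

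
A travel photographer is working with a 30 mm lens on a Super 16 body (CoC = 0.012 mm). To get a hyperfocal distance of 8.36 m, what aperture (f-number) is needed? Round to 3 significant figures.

f/9

Rearrange H = f²/(N·c) + f for N: N = f² / ((H − f)·c).
N = 30² / ((8360 − 30) × 0.012) = 900 / 99.96 ≈ 9.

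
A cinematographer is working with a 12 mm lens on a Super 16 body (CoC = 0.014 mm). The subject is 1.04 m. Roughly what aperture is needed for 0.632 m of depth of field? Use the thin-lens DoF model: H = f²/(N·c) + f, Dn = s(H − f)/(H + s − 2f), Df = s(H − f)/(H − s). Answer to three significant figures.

Write h = H − f = f²/(N·c). The thin-lens limits are Dn = s·h/(h + (s−f)) and Df = s·h/(h − (s−f)), so DoF = Df − Dn = 2·s·(s−f)·h / (h² − (s−f)²).
That is a quadratic in h: DoF·h² − 2·s·(s−f)·h − DoF·(s−f)² = 0 ⇒ h = (s−f)·(s + √(s² + DoF²)) / DoF = 1028 × (1040 + √(1040² + 632²)) / 632 = 1028 × (1040 + 1216.97) / 632 ≈ 3671.2 mm.
Then N = f²/(c·h) = 12² / (0.014 × 3671.2) = 144 / 51.396 ≈ 2.80.

f/2.80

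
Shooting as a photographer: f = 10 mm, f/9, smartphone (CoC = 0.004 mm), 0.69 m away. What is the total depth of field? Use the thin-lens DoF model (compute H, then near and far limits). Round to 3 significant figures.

359 mm

Hyperfocal distance H = f²/(N·c) + f = 10²/(9 × 0.004) + 10 = 100/0.036 + 10 ≈ 2787.8 mm ≈ 2.788 m.
Near limit Dn = s·(H − f)/(H + s − 2f) = 690 × (2787.8 − 10) / (2787.8 + 690 − 2 × 10) = 690 × 2777.8 / 3457.8 ≈ 554.31 mm.
Far limit Df = s·(H − f)/(H − s) = 690 × (2787.8 − 10) / (2787.8 − 690) = 690 × 2777.8 / 2097.8 ≈ 913.67 mm.
Depth of field = Df − Dn = 913.67 − 554.31 ≈ 359.36 mm.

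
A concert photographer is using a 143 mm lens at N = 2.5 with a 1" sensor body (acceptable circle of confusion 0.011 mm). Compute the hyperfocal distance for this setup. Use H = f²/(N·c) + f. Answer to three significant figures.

744 m

Hyperfocal distance H = f²/(N·c) + f = 143²/(2.5 × 0.011) + 143 = 20449/0.0275 + 143 ≈ 743743.0 mm ≈ 744 m.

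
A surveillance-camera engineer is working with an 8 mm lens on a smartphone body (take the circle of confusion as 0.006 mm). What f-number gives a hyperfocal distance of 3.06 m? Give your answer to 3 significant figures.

f/3.49

Rearrange H = f²/(N·c) + f for N: N = f² / ((H − f)·c).
N = 8² / ((3060 − 8) × 0.006) = 64 / 18.31 ≈ 3.49.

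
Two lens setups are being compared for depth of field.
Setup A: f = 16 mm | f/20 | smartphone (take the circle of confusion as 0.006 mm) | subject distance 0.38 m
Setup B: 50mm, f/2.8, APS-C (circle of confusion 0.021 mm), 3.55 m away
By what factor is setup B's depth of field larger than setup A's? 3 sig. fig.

Setup A: H = 16²/(20×0.006) + 16 ≈ 2149.3 mm; DoF = Df − Dn = 458.18 − 324.61 ≈ 133.57 mm.
Setup B: H = 50²/(2.8×0.021) + 50 ≈ 42567.0 mm; DoF = Df − Dn = 3868.45 − 3279.99 ≈ 588.46 mm.
Ratio = 588.46 / 133.57 ≈ 4.41.

4.41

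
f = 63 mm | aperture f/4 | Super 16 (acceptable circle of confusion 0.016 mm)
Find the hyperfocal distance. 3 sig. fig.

Hyperfocal distance H = f²/(N·c) + f = 63²/(4 × 0.016) + 63 = 3969/0.064 + 63 ≈ 62078.6 mm ≈ 62.1 m.

62.1 m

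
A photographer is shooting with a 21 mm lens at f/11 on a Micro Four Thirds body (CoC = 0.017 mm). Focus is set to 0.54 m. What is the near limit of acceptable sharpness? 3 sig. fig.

Hyperfocal distance H = f²/(N·c) + f = 21²/(11 × 0.017) + 21 = 441/0.187 + 21 ≈ 2379.3 mm ≈ 2.379 m.
Near limit Dn = s·(H − f)/(H + s − 2f) = 540 × (2379.3 − 21) / (2379.3 + 540 − 2 × 21) = 540 × 2358.3 / 2877.3 ≈ 442.60 mm.

443 mm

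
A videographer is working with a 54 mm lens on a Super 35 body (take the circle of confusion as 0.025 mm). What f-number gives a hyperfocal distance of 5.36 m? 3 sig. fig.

Rearrange H = f²/(N·c) + f for N: N = f² / ((H − f)·c).
N = 54² / ((5360 − 54) × 0.025) = 2916 / 132.7 ≈ 22.

f/22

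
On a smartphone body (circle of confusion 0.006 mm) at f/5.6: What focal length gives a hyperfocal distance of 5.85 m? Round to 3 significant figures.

14.0 mm

From H = f²/(N·c) + f, with f ≪ H: f ≈ √(H·N·c) = √(5850 × 5.6 × 0.006) = √196.56 ≈ 14.02 mm.
The +f correction barely moves this — solving exactly, f² + N·c·f − N·c·H = 0 ⇒ f = (−N·c + √((N·c)² + 4·N·c·H))/2 = (−0.0336 + √786.24)/2 ≈ 14.003 mm, so f ≈ 14.0 mm.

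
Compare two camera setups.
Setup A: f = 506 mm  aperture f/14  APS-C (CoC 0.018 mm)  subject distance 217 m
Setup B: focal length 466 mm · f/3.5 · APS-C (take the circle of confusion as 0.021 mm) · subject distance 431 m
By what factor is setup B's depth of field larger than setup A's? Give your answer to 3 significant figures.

1.32

Setup A: H = 506²/(14×0.018) + 506 ≈ 1016521.9 mm; DoF = Df − Dn = 275759 − 178883 ≈ 96876 mm.
Setup B: H = 466²/(3.5×0.021) + 466 ≈ 2954969.4 mm; DoF = Df − Dn = 504519 − 376182 ≈ 128337 mm.
Ratio = 128337 / 96876 ≈ 1.32.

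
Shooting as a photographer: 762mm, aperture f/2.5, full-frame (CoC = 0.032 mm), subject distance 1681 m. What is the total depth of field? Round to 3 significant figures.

Hyperfocal distance H = f²/(N·c) + f = 762²/(2.5 × 0.032) + 762 = 580644/0.08 + 762 ≈ 7258812.0 mm ≈ 7259 m.
Near limit Dn = s·(H − f)/(H + s − 2f) = 1681000 × (7258812.0 − 762) / (7258812.0 + 1681000 − 2 × 762) = 1681000 × 7258050.0 / 8938288.0 ≈ 1365002 mm.
Far limit Df = s·(H − f)/(H − s) = 1681000 × (7258812.0 − 762) / (7258812.0 − 1681000) = 1681000 × 7258050.0 / 5577812.0 ≈ 2187378 mm.
Depth of field = Df − Dn = 2187378 − 1365002 ≈ 822376 mm ≈ 822 m.

822 m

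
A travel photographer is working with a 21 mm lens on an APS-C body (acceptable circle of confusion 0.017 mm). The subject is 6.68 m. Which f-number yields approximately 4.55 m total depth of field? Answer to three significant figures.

f/1.20

Write h = H − f = f²/(N·c). The thin-lens limits are Dn = s·h/(h + (s−f)) and Df = s·h/(h − (s−f)), so DoF = Df − Dn = 2·s·(s−f)·h / (h² − (s−f)²).
That is a quadratic in h: DoF·h² − 2·s·(s−f)·h − DoF·(s−f)² = 0 ⇒ h = (s−f)·(s + √(s² + DoF²)) / DoF = 6659 × (6680 + √(6680² + 4550²)) / 4550 = 6659 × (6680 + 8082.38) / 4550 ≈ 21605 mm.
Then N = f²/(c·h) = 21² / (0.017 × 21605) = 441 / 367.28 ≈ 1.20.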